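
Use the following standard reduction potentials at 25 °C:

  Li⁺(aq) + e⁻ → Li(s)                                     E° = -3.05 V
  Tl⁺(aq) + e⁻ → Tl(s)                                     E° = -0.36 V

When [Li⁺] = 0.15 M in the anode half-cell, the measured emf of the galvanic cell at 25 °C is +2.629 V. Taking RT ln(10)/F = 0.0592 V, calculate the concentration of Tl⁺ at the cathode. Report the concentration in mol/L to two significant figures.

0.014 M

Tl⁺/Tl is the cathode, Li⁺/Li the anode: E°cell = +2.69 V, n = 1.
Overall reaction: Tl⁺(aq) + Li(s) → Tl(s) + Li⁺(aq); Q = [Li⁺]^1/[Tl⁺]^1.
From E = E° − (0.0592/n) log Q: log Q = (E° − E)·n/0.0592 = (+2.69 − (+2.629))·1/0.0592 = 1.0304.
So 1·log[Tl⁺] = 1·log(0.15) − log Q = -0.8239 − (1.0304) = -1.8543; [Tl⁺] = 10^(-1.8543) ≈ 0.014 M.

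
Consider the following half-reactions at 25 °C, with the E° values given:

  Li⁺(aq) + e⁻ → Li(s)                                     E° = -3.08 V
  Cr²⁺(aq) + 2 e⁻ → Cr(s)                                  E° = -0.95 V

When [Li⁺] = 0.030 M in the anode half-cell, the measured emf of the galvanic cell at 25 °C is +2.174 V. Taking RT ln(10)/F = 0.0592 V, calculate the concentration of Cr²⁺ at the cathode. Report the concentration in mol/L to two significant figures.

Cr²⁺/Cr is the cathode, Li⁺/Li the anode: E°cell = +2.13 V, n = 2.
Overall reaction: Cr²⁺(aq) + 2 Li(s) → Cr(s) + 2 Li⁺(aq); Q = [Li⁺]^2/[Cr²⁺]^1.
From E = E° − (0.0592/n) log Q: log Q = (E° − E)·n/0.0592 = (+2.13 − (+2.174))·2/0.0592 = -1.4865.
So 1·log[Cr²⁺] = 2·log(0.03) − log Q = -3.0458 − (-1.4865) = -1.5593; [Cr²⁺] = 10^(-1.5593) ≈ 0.028 M.

0.028 M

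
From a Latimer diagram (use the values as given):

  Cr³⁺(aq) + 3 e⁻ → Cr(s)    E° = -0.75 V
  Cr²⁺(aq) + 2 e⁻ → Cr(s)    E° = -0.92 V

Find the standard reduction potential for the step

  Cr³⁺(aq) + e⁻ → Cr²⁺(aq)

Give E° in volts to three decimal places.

-0.410 V

Sequential free energies add, so n₃E°₃ = n₁E°₁ + n₂E°₂.
With n₃ = 3, and the known step contributing 2×(-0.92) V, the unknown satisfies 1·E° = 3×(-0.75) − 2×(-0.92) = -0.410.
E° = -0.410 / 1 = -0.410 V.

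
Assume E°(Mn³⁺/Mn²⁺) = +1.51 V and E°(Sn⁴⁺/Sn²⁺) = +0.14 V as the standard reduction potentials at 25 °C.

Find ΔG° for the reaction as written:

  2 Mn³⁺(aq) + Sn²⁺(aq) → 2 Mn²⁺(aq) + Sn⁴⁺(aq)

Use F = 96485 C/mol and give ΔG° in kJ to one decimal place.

-264.4 kJ

As written, Mn³⁺/Mn²⁺ is reduced (cathode) and Sn⁴⁺/Sn²⁺ is oxidised (anode), so E°cell = (+1.51) − (+0.14) = +1.37 V.
Balancing electrons gives n = 2.
ΔG° = −nFE° = −(2)(96485)(+1.37) = -264,369 J = -264.4 kJ.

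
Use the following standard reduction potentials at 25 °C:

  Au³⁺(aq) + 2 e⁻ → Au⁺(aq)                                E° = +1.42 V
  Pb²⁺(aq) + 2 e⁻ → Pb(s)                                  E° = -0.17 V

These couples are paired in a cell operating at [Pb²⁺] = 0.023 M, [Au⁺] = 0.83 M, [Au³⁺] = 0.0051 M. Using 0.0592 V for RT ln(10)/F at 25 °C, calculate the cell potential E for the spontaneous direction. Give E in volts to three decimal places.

+1.573 V

Au³⁺/Au⁺ is the cathode (higher E°), Pb²⁺/Pb the anode: E°cell = +1.42 − (-0.17) = +1.59 V, n = 2.
Overall: Au³⁺(aq) + Pb(s) → Au⁺(aq) + Pb²⁺(aq)
Q = [Au⁺]·[Pb²⁺] / ([Au³⁺]); log Q = 0.573.
E = E° − (0.0592/n) log Q = +1.59 − (0.0592/2)(0.573) = +1.573 V.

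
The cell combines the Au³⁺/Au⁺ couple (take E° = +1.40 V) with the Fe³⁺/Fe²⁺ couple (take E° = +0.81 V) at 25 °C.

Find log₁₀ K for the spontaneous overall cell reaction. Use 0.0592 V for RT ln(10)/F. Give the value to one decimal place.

19.9

Cathode: Au³⁺/Au⁺; anode: Fe³⁺/Fe²⁺. E°cell = +0.59 V, n = 2.
log K = nE°cell / 0.0592 = (2)(+0.59) / 0.0592 = 19.9.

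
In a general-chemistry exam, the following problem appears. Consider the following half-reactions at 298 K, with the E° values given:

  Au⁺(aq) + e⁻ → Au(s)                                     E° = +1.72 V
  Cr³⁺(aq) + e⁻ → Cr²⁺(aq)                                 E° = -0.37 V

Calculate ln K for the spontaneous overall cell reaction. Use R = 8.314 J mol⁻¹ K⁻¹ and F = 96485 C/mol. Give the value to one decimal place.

81.4

Cathode: Au⁺/Au; anode: Cr³⁺/Cr²⁺. E°cell = (+1.72) − (-0.37) = +2.09 V, with n = 1.
ΔG° = −nFE° = −RT ln K, so ln K = nFE°/(RT) = (1)(96485)(+2.09) / ((8.314)(298)) = 81.392.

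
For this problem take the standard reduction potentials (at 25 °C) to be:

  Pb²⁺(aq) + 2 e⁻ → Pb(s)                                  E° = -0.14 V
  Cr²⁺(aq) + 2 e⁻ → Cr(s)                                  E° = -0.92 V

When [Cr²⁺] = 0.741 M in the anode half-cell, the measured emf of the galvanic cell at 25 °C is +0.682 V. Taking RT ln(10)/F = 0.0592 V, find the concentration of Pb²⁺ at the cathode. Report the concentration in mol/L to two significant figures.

0.00036 M

Pb²⁺/Pb is the cathode, Cr²⁺/Cr the anode: E°cell = +0.78 V, n = 2.
Overall reaction: Pb²⁺(aq) + Cr(s) → Pb(s) + Cr²⁺(aq); Q = [Cr²⁺]^1/[Pb²⁺]^1.
From E = E° − (0.0592/n) log Q: log Q = (E° − E)·n/0.0592 = (+0.78 − (+0.682))·2/0.0592 = 3.3108.
So 1·log[Pb²⁺] = 1·log(0.741) − log Q = -0.1302 − (3.3108) = -3.4410; [Pb²⁺] = 10^(-3.4410) ≈ 0.00036 M.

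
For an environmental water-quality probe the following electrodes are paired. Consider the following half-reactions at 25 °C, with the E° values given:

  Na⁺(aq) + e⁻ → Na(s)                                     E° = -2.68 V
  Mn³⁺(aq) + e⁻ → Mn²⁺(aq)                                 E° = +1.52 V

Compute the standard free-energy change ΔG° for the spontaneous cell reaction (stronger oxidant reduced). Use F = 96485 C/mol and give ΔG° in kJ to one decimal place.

-405.2 kJ

Mn³⁺/Mn²⁺ (E° = +1.52 V) is the cathode; Na⁺/Na (E° = -2.68 V) is the anode, so E°cell = +4.20 V.
Balancing electrons gives n = 1 (lcm of 1 and 1).
ΔG° = −nFE° = −(1)(96485)(+4.20) = -405,237 J = -405.2 kJ.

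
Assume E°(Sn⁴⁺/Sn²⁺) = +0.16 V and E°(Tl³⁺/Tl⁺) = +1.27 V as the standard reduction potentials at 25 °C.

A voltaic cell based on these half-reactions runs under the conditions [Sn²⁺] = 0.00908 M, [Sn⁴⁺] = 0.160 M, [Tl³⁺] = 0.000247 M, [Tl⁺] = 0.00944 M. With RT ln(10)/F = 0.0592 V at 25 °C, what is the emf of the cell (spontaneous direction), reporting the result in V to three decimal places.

+1.026 V

Tl³⁺/Tl⁺ is the cathode (higher E°), Sn⁴⁺/Sn²⁺ the anode: E°cell = +1.27 − (+0.16) = +1.11 V, n = 2.
Overall: Tl³⁺(aq) + Sn²⁺(aq) → Tl⁺(aq) + Sn⁴⁺(aq)
Q = [Tl⁺]·[Sn⁴⁺] / ([Tl³⁺]·[Sn²⁺]); log Q = 2.828.
E = E° − (0.0592/n) log Q = +1.11 − (0.0592/2)(2.828) = +1.026 V.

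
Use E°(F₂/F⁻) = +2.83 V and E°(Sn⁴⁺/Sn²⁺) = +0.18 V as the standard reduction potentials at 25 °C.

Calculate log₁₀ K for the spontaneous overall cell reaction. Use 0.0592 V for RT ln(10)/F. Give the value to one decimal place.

Cathode: F₂/F⁻; anode: Sn⁴⁺/Sn²⁺. E°cell = +2.65 V, n = 2.
log K = nE°cell / 0.0592 = (2)(+2.65) / 0.0592 = 89.5.

89.5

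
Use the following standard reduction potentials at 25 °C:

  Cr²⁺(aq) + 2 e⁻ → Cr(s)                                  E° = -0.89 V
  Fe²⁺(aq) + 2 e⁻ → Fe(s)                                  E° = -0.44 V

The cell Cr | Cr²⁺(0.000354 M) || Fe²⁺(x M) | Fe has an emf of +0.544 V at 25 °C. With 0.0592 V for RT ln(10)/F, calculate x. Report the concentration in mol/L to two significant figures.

Fe²⁺/Fe is the cathode, Cr²⁺/Cr the anode: E°cell = +0.45 V, n = 2.
Overall reaction: Fe²⁺(aq) + Cr(s) → Fe(s) + Cr²⁺(aq); Q = [Cr²⁺]^1/[Fe²⁺]^1.
From E = E° − (0.0592/n) log Q: log Q = (E° − E)·n/0.0592 = (+0.45 − (+0.544))·2/0.0592 = -3.1757.
So 1·log[Fe²⁺] = 1·log(0.000354) − log Q = -3.4510 − (-3.1757) = -0.2753; [Fe²⁺] = 10^(-0.2753) ≈ 0.53 M.

0.53 M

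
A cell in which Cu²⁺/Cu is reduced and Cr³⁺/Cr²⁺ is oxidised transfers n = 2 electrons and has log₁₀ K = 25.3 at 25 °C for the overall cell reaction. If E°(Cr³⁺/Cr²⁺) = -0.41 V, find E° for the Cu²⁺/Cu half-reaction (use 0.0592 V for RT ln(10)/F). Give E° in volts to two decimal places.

+0.34 V

E°cell = (0.0592/n)·log K = (0.0592/2)(25.3) = +0.749 V.
Since Cu²⁺/Cu is the cathode and Cr³⁺/Cr²⁺ the anode, E°cell = E°(Cu²⁺/Cu) − E°(Cr³⁺/Cr²⁺).
So E°(Cu²⁺/Cu) = E°cell + E°(Cr³⁺/Cr²⁺) = +0.749 + (-0.41) = +0.34 V.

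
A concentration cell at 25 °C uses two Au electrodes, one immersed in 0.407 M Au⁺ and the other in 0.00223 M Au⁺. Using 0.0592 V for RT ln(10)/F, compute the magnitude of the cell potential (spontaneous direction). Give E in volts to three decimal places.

For a concentration cell E°cell = 0. The 0.407 M side is the cathode (reduction is favoured where [Au⁺] is higher).
With n = 1, E = −(0.0592/1) log([Au⁺]ₐₙ/[Au⁺]꜀ₐₜ) = −(0.0592/1) log(0.00223/0.407) = −(0.0592/1)(-2.261) = +0.134 V.

+0.134 V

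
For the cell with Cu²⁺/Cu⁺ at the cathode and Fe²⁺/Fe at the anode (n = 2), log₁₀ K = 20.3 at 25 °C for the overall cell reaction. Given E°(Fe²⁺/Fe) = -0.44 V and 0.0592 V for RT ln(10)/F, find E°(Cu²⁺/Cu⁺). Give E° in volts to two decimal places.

+0.16 V

E°cell = (0.0592/n)·log K = (0.0592/2)(20.3) = +0.601 V.
Since Cu²⁺/Cu⁺ is the cathode and Fe²⁺/Fe the anode, E°cell = E°(Cu²⁺/Cu⁺) − E°(Fe²⁺/Fe).
So E°(Cu²⁺/Cu⁺) = E°cell + E°(Fe²⁺/Fe) = +0.601 + (-0.44) = +0.16 V.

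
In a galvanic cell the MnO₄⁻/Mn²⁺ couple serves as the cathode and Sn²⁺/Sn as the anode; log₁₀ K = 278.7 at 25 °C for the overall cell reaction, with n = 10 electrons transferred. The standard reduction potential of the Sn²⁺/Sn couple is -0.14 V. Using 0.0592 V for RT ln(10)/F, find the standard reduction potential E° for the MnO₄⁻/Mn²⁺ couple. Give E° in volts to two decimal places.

+1.51 V

E°cell = (0.0592/n)·log K = (0.0592/10)(278.7) = +1.650 V.
Since MnO₄⁻/Mn²⁺ is the cathode and Sn²⁺/Sn the anode, E°cell = E°(MnO₄⁻/Mn²⁺) − E°(Sn²⁺/Sn).
So E°(MnO₄⁻/Mn²⁺) = E°cell + E°(Sn²⁺/Sn) = +1.650 + (-0.14) = +1.51 V.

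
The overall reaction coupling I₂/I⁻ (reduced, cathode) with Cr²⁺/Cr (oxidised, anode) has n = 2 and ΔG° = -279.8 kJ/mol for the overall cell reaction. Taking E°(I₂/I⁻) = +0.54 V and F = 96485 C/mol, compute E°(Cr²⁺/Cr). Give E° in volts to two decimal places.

E°cell = −ΔG°/(nF) = −(-279.8×10³)/((2)(96485)) = +1.450 V.
Since I₂/I⁻ is the cathode and Cr²⁺/Cr the anode, E°cell = E°(I₂/I⁻) − E°(Cr²⁺/Cr).
So E°(Cr²⁺/Cr) = E°(I₂/I⁻) − E°cell = (+0.54) − (+1.450) = -0.91 V.

-0.91 V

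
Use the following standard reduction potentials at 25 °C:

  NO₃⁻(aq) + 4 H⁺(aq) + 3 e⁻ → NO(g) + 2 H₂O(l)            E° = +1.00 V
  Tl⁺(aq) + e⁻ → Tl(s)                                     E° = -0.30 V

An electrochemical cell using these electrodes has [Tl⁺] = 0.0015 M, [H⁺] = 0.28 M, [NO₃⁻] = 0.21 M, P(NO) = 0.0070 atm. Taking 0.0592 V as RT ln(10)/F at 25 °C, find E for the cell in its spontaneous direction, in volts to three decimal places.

+1.453 V

NO₃⁻/NO is the cathode (higher E°), Tl⁺/Tl the anode: E°cell = +1.00 − (-0.30) = +1.30 V, n = 3.
Overall: NO₃⁻(aq) + 4 H⁺(aq) + 3 Tl(s) → NO(g) + 2 H₂O(l) + 3 Tl⁺(aq)
Q = P(NO)·[Tl⁺]^3 / ([NO₃⁻]·[H⁺]^4); log Q = -7.737.
E = E° − (0.0592/n) log Q = +1.30 − (0.0592/3)(-7.737) = +1.453 V.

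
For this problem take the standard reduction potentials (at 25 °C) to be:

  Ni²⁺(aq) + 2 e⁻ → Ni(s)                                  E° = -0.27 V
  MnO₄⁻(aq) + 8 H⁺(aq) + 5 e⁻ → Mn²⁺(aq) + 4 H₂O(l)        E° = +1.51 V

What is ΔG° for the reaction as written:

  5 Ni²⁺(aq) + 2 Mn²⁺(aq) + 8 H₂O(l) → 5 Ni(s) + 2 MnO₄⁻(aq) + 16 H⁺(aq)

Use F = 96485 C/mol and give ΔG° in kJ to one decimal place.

+1717.4 kJ

As written, Ni²⁺/Ni is reduced (cathode) and MnO₄⁻/Mn²⁺ is oxidised (anode), so E°cell = (-0.27) − (+1.51) = -1.78 V.
Balancing electrons gives n = 10.
ΔG° = −nFE° = −(10)(96485)(-1.78) = 1,717,433 J = +1717.4 kJ.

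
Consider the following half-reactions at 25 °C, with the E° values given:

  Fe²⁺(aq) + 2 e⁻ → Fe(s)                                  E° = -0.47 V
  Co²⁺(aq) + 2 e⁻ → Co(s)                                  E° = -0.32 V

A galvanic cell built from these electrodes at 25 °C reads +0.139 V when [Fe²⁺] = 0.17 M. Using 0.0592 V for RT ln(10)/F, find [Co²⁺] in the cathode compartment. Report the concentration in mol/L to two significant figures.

0.072 M

Co²⁺/Co is the cathode, Fe²⁺/Fe the anode: E°cell = +0.15 V, n = 2.
Overall reaction: Co²⁺(aq) + Fe(s) → Co(s) + Fe²⁺(aq); Q = [Fe²⁺]^1/[Co²⁺]^1.
From E = E° − (0.0592/n) log Q: log Q = (E° − E)·n/0.0592 = (+0.15 − (+0.139))·2/0.0592 = 0.3716.
So 1·log[Co²⁺] = 1·log(0.17) − log Q = -0.7696 − (0.3716) = -1.1412; [Co²⁺] = 10^(-1.1412) ≈ 0.072 M.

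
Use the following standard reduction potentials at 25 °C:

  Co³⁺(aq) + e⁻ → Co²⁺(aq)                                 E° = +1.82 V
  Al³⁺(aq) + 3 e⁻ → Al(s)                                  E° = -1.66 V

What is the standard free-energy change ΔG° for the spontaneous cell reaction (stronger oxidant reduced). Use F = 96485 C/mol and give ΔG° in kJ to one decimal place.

Co³⁺/Co²⁺ (E° = +1.82 V) is the cathode; Al³⁺/Al (E° = -1.66 V) is the anode, so E°cell = +3.48 V.
Balancing electrons gives n = 3 (lcm of 1 and 3).
ΔG° = −nFE° = −(3)(96485)(+3.48) = -1,007,303 J = -1007.3 kJ.

-1007.3 kJ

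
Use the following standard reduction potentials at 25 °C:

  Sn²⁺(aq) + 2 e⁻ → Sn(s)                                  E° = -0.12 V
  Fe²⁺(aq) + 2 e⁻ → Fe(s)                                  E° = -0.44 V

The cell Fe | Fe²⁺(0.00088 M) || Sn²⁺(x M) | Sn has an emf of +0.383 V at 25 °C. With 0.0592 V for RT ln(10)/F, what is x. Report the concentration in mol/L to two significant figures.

0.12 M

Sn²⁺/Sn is the cathode, Fe²⁺/Fe the anode: E°cell = +0.32 V, n = 2.
Overall reaction: Sn²⁺(aq) + Fe(s) → Sn(s) + Fe²⁺(aq); Q = [Fe²⁺]^1/[Sn²⁺]^1.
From E = E° − (0.0592/n) log Q: log Q = (E° − E)·n/0.0592 = (+0.32 − (+0.383))·2/0.0592 = -2.1284.
So 1·log[Sn²⁺] = 1·log(0.00088) − log Q = -3.0555 − (-2.1284) = -0.9271; [Sn²⁺] = 10^(-0.9271) ≈ 0.12 M.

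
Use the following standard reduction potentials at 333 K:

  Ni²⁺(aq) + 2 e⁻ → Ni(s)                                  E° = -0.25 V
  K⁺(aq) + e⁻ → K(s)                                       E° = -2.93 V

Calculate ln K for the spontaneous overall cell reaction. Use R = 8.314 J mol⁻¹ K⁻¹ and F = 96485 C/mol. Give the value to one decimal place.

186.8

Cathode: Ni²⁺/Ni; anode: K⁺/K. E°cell = (-0.25) − (-2.93) = +2.68 V, with n = 2.
ΔG° = −nFE° = −RT ln K, so ln K = nFE°/(RT) = (2)(96485)(+2.68) / ((8.314)(333)) = 186.797.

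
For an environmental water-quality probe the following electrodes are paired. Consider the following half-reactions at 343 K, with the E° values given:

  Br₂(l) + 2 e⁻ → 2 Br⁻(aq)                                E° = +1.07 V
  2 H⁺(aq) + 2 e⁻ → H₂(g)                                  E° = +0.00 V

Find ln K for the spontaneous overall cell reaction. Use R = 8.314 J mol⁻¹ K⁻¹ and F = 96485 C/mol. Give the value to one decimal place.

72.4

Cathode: Br₂/Br⁻; anode: H⁺/H₂. E°cell = (+1.07) − (+0.00) = +1.07 V, with n = 2.
ΔG° = −nFE° = −RT ln K, so ln K = nFE°/(RT) = (2)(96485)(+1.07) / ((8.314)(343)) = 72.405.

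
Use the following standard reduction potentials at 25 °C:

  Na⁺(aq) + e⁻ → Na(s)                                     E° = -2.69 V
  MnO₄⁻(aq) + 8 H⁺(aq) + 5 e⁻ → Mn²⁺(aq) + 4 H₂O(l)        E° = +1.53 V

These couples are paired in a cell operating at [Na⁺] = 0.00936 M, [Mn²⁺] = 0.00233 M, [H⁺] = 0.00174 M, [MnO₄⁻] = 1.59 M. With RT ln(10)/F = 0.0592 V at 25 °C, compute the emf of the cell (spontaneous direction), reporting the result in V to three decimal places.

MnO₄⁻/Mn²⁺ is the cathode (higher E°), Na⁺/Na the anode: E°cell = +1.53 − (-2.69) = +4.22 V, n = 5.
Overall: MnO₄⁻(aq) + 8 H⁺(aq) + 5 Na(s) → Mn²⁺(aq) + 4 H₂O(l) + 5 Na⁺(aq)
Q = [Mn²⁺]·[Na⁺]^5 / ([MnO₄⁻]·[H⁺]^8); log Q = 9.098.
E = E° − (0.0592/n) log Q = +4.22 − (0.0592/5)(9.098) = +4.112 V.

+4.112 V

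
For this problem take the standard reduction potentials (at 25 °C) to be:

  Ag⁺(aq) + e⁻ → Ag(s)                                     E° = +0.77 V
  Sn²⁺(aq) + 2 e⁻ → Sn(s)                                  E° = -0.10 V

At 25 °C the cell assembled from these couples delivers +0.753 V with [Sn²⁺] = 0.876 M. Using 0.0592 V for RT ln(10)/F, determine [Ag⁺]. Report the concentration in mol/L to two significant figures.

0.0099 M

Ag⁺/Ag is the cathode, Sn²⁺/Sn the anode: E°cell = +0.87 V, n = 2.
Overall reaction: 2 Ag⁺(aq) + Sn(s) → 2 Ag(s) + Sn²⁺(aq); Q = [Sn²⁺]^1/[Ag⁺]^2.
From E = E° − (0.0592/n) log Q: log Q = (E° − E)·n/0.0592 = (+0.87 − (+0.753))·2/0.0592 = 3.9527.
So 2·log[Ag⁺] = 1·log(0.876) − log Q = -0.0575 − (3.9527) = -4.0102; log[Ag⁺] = -4.0102 / 2 = -2.0051; [Ag⁺] = 10^(-2.0051) ≈ 0.0099 M.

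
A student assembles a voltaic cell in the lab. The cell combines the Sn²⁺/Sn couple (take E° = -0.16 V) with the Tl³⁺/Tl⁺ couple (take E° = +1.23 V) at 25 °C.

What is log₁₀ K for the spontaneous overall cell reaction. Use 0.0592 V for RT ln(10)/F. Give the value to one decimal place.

Cathode: Tl³⁺/Tl⁺; anode: Sn²⁺/Sn. E°cell = +1.39 V, n = 2.
log K = nE°cell / 0.0592 = (2)(+1.39) / 0.0592 = 47.0.

47.0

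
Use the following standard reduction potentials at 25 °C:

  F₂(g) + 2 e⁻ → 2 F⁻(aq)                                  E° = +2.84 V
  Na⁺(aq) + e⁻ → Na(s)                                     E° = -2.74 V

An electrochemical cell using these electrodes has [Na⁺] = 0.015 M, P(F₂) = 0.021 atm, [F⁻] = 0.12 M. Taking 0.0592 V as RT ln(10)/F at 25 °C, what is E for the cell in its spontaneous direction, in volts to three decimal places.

F₂/F⁻ is the cathode (higher E°), Na⁺/Na the anode: E°cell = +2.84 − (-2.74) = +5.58 V, n = 2.
Overall: F₂(g) + 2 Na(s) → 2 F⁻(aq) + 2 Na⁺(aq)
Q = [F⁻]^2·[Na⁺]^2 / (P(F₂)); log Q = -3.812.
E = E° − (0.0592/n) log Q = +5.58 − (0.0592/2)(-3.812) = +5.693 V.

+5.693 V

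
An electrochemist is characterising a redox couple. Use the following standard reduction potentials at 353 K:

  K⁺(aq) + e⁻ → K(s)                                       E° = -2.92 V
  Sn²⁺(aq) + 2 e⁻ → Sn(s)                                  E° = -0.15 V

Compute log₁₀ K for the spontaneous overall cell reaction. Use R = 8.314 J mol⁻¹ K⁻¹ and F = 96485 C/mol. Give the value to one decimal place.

79.1

Cathode: Sn²⁺/Sn; anode: K⁺/K. E°cell = (-0.15) − (-2.92) = +2.77 V, with n = 2.
ΔG° = −nFE° = −RT ln K, so ln K = nFE°/(RT) = (2)(96485)(+2.77) / ((8.314)(353)) = 182.131.
log₁₀ K = 182.131 / ln 10 = 79.1.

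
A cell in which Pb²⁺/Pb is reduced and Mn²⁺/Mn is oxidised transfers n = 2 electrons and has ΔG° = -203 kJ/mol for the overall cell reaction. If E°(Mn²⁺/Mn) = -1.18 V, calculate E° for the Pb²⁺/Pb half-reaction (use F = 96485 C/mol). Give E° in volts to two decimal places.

-0.13 V

E°cell = −ΔG°/(nF) = −(-203×10³)/((2)(96485)) = +1.052 V.
Since Pb²⁺/Pb is the cathode and Mn²⁺/Mn the anode, E°cell = E°(Pb²⁺/Pb) − E°(Mn²⁺/Mn).
So E°(Pb²⁺/Pb) = E°cell + E°(Mn²⁺/Mn) = +1.052 + (-1.18) = -0.13 V.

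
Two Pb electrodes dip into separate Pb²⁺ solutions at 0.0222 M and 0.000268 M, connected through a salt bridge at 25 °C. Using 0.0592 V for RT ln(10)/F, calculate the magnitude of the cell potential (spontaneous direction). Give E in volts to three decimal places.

For a concentration cell E°cell = 0. The 0.0222 M side is the cathode (reduction is favoured where [Pb²⁺] is higher).
With n = 2, E = −(0.0592/2) log([Pb²⁺]ₐₙ/[Pb²⁺]꜀ₐₜ) = −(0.0592/2) log(0.000268/0.0222) = −(0.0592/2)(-1.918) = +0.057 V.

+0.057 V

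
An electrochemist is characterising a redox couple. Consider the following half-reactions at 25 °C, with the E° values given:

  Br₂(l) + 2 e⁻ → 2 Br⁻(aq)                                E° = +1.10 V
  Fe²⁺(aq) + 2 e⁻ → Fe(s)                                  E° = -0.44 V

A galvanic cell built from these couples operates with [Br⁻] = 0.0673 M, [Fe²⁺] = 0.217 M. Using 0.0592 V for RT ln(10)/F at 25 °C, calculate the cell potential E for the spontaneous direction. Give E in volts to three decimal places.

Br₂/Br⁻ is the cathode (higher E°), Fe²⁺/Fe the anode: E°cell = +1.10 − (-0.44) = +1.54 V, n = 2.
Overall: Br₂(l) + Fe(s) → 2 Br⁻(aq) + Fe²⁺(aq)
Q = [Br⁻]^2·[Fe²⁺]; log Q = -3.008.
E = E° − (0.0592/n) log Q = +1.54 − (0.0592/2)(-3.008) = +1.629 V.

+1.629 V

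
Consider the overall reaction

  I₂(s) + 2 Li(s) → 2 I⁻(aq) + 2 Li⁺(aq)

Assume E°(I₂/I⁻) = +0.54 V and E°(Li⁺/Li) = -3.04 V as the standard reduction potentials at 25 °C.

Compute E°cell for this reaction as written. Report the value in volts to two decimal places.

+3.58 V

The I₂/I⁻ couple has the higher reduction potential, so it is the cathode; Li⁺/Li is oxidised at the anode.
E°cell = E°(cathode) − E°(anode) = (+0.54) − (-3.04) = +3.58 V.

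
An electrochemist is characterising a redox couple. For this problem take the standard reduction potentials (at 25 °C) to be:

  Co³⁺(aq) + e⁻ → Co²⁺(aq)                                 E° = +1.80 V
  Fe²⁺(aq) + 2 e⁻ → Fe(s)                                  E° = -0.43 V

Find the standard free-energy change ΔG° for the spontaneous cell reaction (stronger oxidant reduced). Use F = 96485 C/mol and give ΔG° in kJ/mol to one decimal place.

Co³⁺/Co²⁺ (E° = +1.80 V) is the cathode; Fe²⁺/Fe (E° = -0.43 V) is the anode, so E°cell = +2.23 V.
Balancing electrons gives n = 2 (lcm of 1 and 2).
ΔG° = −nFE° = −(2)(96485)(+2.23) = -430,323 J = -430.3 kJ/mol.

-430.3 kJ/mol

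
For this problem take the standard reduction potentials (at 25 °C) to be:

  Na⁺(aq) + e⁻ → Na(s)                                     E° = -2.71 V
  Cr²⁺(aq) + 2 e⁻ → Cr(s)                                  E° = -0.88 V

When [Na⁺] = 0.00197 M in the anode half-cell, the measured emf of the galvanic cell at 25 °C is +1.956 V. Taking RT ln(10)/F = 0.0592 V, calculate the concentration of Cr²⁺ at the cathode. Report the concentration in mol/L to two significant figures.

Cr²⁺/Cr is the cathode, Na⁺/Na the anode: E°cell = +1.83 V, n = 2.
Overall reaction: Cr²⁺(aq) + 2 Na(s) → Cr(s) + 2 Na⁺(aq); Q = [Na⁺]^2/[Cr²⁺]^1.
From E = E° − (0.0592/n) log Q: log Q = (E° − E)·n/0.0592 = (+1.83 − (+1.956))·2/0.0592 = -4.2568.
So 1·log[Cr²⁺] = 2·log(0.00197) − log Q = -5.4111 − (-4.2568) = -1.1543; [Cr²⁺] = 10^(-1.1543) ≈ 0.070 M.

0.070 M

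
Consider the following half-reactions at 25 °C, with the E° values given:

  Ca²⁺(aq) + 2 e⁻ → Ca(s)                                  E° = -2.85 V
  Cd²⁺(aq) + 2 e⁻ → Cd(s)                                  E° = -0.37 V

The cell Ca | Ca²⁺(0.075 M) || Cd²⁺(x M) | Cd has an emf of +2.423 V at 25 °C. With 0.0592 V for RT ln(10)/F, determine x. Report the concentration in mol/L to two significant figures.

Cd²⁺/Cd is the cathode, Ca²⁺/Ca the anode: E°cell = +2.48 V, n = 2.
Overall reaction: Cd²⁺(aq) + Ca(s) → Cd(s) + Ca²⁺(aq); Q = [Ca²⁺]^1/[Cd²⁺]^1.
From E = E° − (0.0592/n) log Q: log Q = (E° − E)·n/0.0592 = (+2.48 − (+2.423))·2/0.0592 = 1.9257.
So 1·log[Cd²⁺] = 1·log(0.075) − log Q = -1.1249 − (1.9257) = -3.0506; [Cd²⁺] = 10^(-3.0506) ≈ 0.00089 M.

0.00089 M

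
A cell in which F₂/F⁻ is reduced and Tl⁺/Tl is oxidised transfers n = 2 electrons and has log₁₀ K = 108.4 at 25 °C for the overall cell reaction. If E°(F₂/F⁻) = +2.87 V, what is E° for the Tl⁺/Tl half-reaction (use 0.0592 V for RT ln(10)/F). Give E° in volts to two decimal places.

-0.34 V

E°cell = (0.0592/n)·log K = (0.0592/2)(108.4) = +3.209 V.
Since F₂/F⁻ is the cathode and Tl⁺/Tl the anode, E°cell = E°(F₂/F⁻) − E°(Tl⁺/Tl).
So E°(Tl⁺/Tl) = E°(F₂/F⁻) − E°cell = (+2.87) − (+3.209) = -0.34 V.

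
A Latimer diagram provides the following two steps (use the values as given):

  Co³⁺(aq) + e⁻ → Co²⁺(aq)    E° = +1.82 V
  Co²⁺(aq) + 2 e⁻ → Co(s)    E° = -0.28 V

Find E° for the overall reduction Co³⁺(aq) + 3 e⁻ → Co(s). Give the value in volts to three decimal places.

Adding the free-energy changes (−nFE°) of the two steps gives −n₃FE°₃ = −n₁FE°₁ − n₂FE°₂.
E°₃ = (1×+1.82 + 2×-0.28) / 3 = (+1.260) / 3 = +0.420 V.
E° values themselves are not directly additive — weighting by electron count is essential.

+0.420 V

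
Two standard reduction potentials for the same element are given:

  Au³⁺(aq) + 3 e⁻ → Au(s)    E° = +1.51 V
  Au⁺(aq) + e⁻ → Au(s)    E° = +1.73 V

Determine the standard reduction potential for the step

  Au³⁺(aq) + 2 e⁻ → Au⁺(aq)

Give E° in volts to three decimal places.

Sequential free energies add, so n₃E°₃ = n₁E°₁ + n₂E°₂.
With n₃ = 3, and the known step contributing 1×(+1.73) V, the unknown satisfies 2·E° = 3×(+1.51) − 1×(+1.73) = +2.800.
E° = +2.800 / 2 = +1.400 V.

+1.400 V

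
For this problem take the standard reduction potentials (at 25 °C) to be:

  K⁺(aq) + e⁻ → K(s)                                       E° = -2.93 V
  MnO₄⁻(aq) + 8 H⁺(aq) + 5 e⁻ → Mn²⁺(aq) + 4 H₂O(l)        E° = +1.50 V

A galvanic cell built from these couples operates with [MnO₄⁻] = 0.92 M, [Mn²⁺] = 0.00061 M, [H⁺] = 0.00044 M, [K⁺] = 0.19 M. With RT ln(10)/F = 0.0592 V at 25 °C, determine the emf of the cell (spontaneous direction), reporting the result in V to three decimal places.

MnO₄⁻/Mn²⁺ is the cathode (higher E°), K⁺/K the anode: E°cell = +1.50 − (-2.93) = +4.43 V, n = 5.
Overall: MnO₄⁻(aq) + 8 H⁺(aq) + 5 K(s) → Mn²⁺(aq) + 4 H₂O(l) + 5 K⁺(aq)
Q = [Mn²⁺]·[K⁺]^5 / ([MnO₄⁻]·[H⁺]^8); log Q = 20.068.
E = E° − (0.0592/n) log Q = +4.43 − (0.0592/5)(20.068) = +4.192 V.

+4.192 V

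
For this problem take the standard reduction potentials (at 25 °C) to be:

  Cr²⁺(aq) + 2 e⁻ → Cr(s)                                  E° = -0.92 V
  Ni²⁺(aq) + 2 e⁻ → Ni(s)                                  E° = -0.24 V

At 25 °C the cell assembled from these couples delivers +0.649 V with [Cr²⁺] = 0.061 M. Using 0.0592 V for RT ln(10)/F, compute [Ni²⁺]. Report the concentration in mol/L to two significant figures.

Ni²⁺/Ni is the cathode, Cr²⁺/Cr the anode: E°cell = +0.68 V, n = 2.
Overall reaction: Ni²⁺(aq) + Cr(s) → Ni(s) + Cr²⁺(aq); Q = [Cr²⁺]^1/[Ni²⁺]^1.
From E = E° − (0.0592/n) log Q: log Q = (E° − E)·n/0.0592 = (+0.68 − (+0.649))·2/0.0592 = 1.0473.
So 1·log[Ni²⁺] = 1·log(0.061) − log Q = -1.2147 − (1.0473) = -2.2620; [Ni²⁺] = 10^(-2.2620) ≈ 0.0055 M.

0.0055 M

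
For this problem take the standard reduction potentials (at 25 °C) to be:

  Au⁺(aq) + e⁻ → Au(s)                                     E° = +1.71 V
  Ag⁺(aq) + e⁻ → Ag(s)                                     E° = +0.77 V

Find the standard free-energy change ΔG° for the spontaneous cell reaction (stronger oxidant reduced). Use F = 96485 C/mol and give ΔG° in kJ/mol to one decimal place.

Au⁺/Au (E° = +1.71 V) is the cathode; Ag⁺/Ag (E° = +0.77 V) is the anode, so E°cell = +0.94 V.
Balancing electrons gives n = 1 (lcm of 1 and 1).
ΔG° = −nFE° = −(1)(96485)(+0.94) = -90,696 J = -90.7 kJ/mol.

-90.7 kJ/mol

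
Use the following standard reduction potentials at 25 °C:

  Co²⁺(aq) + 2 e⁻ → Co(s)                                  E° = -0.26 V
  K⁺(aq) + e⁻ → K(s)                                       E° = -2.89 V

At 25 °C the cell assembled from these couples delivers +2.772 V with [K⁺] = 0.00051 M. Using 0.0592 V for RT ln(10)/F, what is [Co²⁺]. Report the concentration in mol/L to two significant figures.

0.016 M

Co²⁺/Co is the cathode, K⁺/K the anode: E°cell = +2.63 V, n = 2.
Overall reaction: Co²⁺(aq) + 2 K(s) → Co(s) + 2 K⁺(aq); Q = [K⁺]^2/[Co²⁺]^1.
From E = E° − (0.0592/n) log Q: log Q = (E° − E)·n/0.0592 = (+2.63 − (+2.772))·2/0.0592 = -4.7973.
So 1·log[Co²⁺] = 2·log(0.00051) − log Q = -6.5849 − (-4.7973) = -1.7876; [Co²⁺] = 10^(-1.7876) ≈ 0.016 M.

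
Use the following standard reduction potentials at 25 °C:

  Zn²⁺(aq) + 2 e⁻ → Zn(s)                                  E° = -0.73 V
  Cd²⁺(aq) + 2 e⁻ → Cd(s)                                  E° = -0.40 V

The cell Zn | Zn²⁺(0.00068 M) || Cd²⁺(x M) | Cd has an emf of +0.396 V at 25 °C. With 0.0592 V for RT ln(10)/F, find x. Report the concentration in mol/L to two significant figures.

0.12 M

Cd²⁺/Cd is the cathode, Zn²⁺/Zn the anode: E°cell = +0.33 V, n = 2.
Overall reaction: Cd²⁺(aq) + Zn(s) → Cd(s) + Zn²⁺(aq); Q = [Zn²⁺]^1/[Cd²⁺]^1.
From E = E° − (0.0592/n) log Q: log Q = (E° − E)·n/0.0592 = (+0.33 − (+0.396))·2/0.0592 = -2.2297.
So 1·log[Cd²⁺] = 1·log(0.00068) − log Q = -3.1675 − (-2.2297) = -0.9378; [Cd²⁺] = 10^(-0.9378) ≈ 0.12 M.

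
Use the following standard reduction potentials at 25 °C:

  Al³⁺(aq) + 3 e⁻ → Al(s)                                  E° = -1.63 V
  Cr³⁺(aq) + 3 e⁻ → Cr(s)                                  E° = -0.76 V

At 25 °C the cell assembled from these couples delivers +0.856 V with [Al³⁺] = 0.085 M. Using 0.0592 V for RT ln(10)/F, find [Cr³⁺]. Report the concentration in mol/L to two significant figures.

Cr³⁺/Cr is the cathode, Al³⁺/Al the anode: E°cell = +0.87 V, n = 3.
Overall reaction: Cr³⁺(aq) + Al(s) → Cr(s) + Al³⁺(aq); Q = [Al³⁺]^1/[Cr³⁺]^1.
From E = E° − (0.0592/n) log Q: log Q = (E° − E)·n/0.0592 = (+0.87 − (+0.856))·3/0.0592 = 0.7095.
So 1·log[Cr³⁺] = 1·log(0.085) − log Q = -1.0706 − (0.7095) = -1.7801; [Cr³⁺] = 10^(-1.7801) ≈ 0.017 M.

0.017 M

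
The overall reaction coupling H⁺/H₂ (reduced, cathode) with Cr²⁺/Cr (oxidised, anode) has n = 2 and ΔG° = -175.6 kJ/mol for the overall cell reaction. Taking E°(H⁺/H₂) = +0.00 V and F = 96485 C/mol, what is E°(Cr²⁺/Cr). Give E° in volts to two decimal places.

E°cell = −ΔG°/(nF) = −(-175.6×10³)/((2)(96485)) = +0.910 V.
Since H⁺/H₂ is the cathode and Cr²⁺/Cr the anode, E°cell = E°(H⁺/H₂) − E°(Cr²⁺/Cr).
So E°(Cr²⁺/Cr) = E°(H⁺/H₂) − E°cell = (+0.00) − (+0.910) = -0.91 V.

-0.91 V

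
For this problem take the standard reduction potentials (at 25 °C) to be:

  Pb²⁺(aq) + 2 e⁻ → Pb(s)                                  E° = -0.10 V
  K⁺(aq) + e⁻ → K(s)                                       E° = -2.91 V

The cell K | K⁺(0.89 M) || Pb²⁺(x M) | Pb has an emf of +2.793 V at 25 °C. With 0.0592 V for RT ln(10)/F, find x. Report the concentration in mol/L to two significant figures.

0.21 M

Pb²⁺/Pb is the cathode, K⁺/K the anode: E°cell = +2.81 V, n = 2.
Overall reaction: Pb²⁺(aq) + 2 K(s) → Pb(s) + 2 K⁺(aq); Q = [K⁺]^2/[Pb²⁺]^1.
From E = E° − (0.0592/n) log Q: log Q = (E° − E)·n/0.0592 = (+2.81 − (+2.793))·2/0.0592 = 0.5743.
So 1·log[Pb²⁺] = 2·log(0.89) − log Q = -0.1012 − (0.5743) = -0.6755; [Pb²⁺] = 10^(-0.6755) ≈ 0.21 M.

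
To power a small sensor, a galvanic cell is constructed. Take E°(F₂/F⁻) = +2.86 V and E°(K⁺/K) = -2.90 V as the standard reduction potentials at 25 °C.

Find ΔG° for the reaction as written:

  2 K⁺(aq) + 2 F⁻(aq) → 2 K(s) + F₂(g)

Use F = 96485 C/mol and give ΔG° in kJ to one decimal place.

As written, K⁺/K is reduced (cathode) and F₂/F⁻ is oxidised (anode), so E°cell = (-2.90) − (+2.86) = -5.76 V.
Balancing electrons gives n = 2.
ΔG° = −nFE° = −(2)(96485)(-5.76) = 1,111,507 J = +1111.5 kJ.

+1111.5 kJ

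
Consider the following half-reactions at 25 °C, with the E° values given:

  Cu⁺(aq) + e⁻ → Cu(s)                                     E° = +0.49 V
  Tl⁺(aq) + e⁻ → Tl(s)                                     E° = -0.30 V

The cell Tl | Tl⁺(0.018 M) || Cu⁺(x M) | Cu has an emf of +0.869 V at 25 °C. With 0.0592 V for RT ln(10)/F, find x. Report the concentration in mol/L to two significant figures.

Cu⁺/Cu is the cathode, Tl⁺/Tl the anode: E°cell = +0.79 V, n = 1.
Overall reaction: Cu⁺(aq) + Tl(s) → Cu(s) + Tl⁺(aq); Q = [Tl⁺]^1/[Cu⁺]^1.
From E = E° − (0.0592/n) log Q: log Q = (E° − E)·n/0.0592 = (+0.79 − (+0.869))·1/0.0592 = -1.3345.
So 1·log[Cu⁺] = 1·log(0.018) − log Q = -1.7447 − (-1.3345) = -0.4102; [Cu⁺] = 10^(-0.4102) ≈ 0.39 M.

0.39 M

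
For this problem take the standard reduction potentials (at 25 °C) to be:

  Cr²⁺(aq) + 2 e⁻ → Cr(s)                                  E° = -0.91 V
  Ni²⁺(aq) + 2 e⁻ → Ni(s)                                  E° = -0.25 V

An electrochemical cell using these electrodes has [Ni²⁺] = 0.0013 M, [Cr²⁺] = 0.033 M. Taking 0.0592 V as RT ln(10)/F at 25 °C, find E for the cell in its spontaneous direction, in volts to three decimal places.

+0.618 V

Ni²⁺/Ni is the cathode (higher E°), Cr²⁺/Cr the anode: E°cell = -0.25 − (-0.91) = +0.66 V, n = 2.
Overall: Ni²⁺(aq) + Cr(s) → Ni(s) + Cr²⁺(aq)
Q = [Cr²⁺] / ([Ni²⁺]); log Q = 1.405.
E = E° − (0.0592/n) log Q = +0.66 − (0.0592/2)(1.405) = +0.618 V.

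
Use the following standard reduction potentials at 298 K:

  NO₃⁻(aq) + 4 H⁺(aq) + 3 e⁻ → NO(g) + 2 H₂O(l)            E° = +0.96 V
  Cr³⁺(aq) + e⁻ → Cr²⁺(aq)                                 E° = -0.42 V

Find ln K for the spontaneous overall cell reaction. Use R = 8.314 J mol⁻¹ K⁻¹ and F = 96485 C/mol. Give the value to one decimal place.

Cathode: NO₃⁻/NO; anode: Cr³⁺/Cr²⁺. E°cell = (+0.96) − (-0.42) = +1.38 V, with n = 3.
ΔG° = −nFE° = −RT ln K, so ln K = nFE°/(RT) = (3)(96485)(+1.38) / ((8.314)(298)) = 161.226.

161.2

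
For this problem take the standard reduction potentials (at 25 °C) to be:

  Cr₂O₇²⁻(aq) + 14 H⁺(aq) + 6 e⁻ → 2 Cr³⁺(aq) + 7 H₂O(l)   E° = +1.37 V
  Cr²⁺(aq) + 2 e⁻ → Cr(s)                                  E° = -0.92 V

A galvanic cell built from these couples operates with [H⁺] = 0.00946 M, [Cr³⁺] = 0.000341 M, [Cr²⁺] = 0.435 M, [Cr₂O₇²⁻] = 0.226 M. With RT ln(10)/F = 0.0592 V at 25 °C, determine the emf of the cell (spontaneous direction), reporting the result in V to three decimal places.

+2.083 V

Cr₂O₇²⁻/Cr³⁺ is the cathode (higher E°), Cr²⁺/Cr the anode: E°cell = +1.37 − (-0.92) = +2.29 V, n = 6.
Overall: Cr₂O₇²⁻(aq) + 14 H⁺(aq) + 3 Cr(s) → 2 Cr³⁺(aq) + 7 H₂O(l) + 3 Cr²⁺(aq)
Q = [Cr³⁺]^2·[Cr²⁺]^3 / ([Cr₂O₇²⁻]·[H⁺]^14); log Q = 20.964.
E = E° − (0.0592/n) log Q = +2.29 − (0.0592/6)(20.964) = +2.083 V.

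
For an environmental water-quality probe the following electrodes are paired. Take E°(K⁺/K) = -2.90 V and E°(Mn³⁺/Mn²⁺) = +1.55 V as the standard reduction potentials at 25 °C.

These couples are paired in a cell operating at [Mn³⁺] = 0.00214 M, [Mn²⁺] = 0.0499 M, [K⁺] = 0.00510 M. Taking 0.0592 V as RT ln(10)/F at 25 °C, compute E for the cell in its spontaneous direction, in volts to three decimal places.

Mn³⁺/Mn²⁺ is the cathode (higher E°), K⁺/K the anode: E°cell = +1.55 − (-2.90) = +4.45 V, n = 1.
Overall: Mn³⁺(aq) + K(s) → Mn²⁺(aq) + K⁺(aq)
Q = [Mn²⁺]·[K⁺] / ([Mn³⁺]); log Q = -0.925.
E = E° − (0.0592/n) log Q = +4.45 − (0.0592/1)(-0.925) = +4.505 V.

+4.505 V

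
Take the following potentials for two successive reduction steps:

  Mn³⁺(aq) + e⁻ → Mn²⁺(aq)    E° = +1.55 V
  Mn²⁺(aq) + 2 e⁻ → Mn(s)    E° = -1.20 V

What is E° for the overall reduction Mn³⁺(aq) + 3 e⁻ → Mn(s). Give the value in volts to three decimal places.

Adding the free-energy changes (−nFE°) of the two steps gives −n₃FE°₃ = −n₁FE°₁ − n₂FE°₂.
E°₃ = (1×+1.55 + 2×-1.20) / 3 = (-0.850) / 3 = -0.283 V.

-0.283 V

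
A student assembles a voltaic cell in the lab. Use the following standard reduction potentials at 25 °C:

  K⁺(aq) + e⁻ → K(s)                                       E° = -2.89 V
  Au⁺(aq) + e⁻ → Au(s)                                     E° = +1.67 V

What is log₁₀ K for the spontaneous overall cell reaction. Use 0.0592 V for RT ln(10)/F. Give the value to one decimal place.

Cathode: Au⁺/Au; anode: K⁺/K. E°cell = +4.56 V, n = 1.
log K = nE°cell / 0.0592 = (1)(+4.56) / 0.0592 = 77.0.

77.0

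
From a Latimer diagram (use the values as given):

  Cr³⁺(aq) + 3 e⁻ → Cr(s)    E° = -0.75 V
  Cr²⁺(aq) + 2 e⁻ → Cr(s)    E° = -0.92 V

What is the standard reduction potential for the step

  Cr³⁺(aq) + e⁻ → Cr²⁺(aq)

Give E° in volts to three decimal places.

Sequential free energies add, so n₃E°₃ = n₁E°₁ + n₂E°₂.
With n₃ = 3, and the known step contributing 2×(-0.92) V, the unknown satisfies 1·E° = 3×(-0.75) − 2×(-0.92) = -0.410.
E° = -0.410 / 1 = -0.410 V.

-0.410 V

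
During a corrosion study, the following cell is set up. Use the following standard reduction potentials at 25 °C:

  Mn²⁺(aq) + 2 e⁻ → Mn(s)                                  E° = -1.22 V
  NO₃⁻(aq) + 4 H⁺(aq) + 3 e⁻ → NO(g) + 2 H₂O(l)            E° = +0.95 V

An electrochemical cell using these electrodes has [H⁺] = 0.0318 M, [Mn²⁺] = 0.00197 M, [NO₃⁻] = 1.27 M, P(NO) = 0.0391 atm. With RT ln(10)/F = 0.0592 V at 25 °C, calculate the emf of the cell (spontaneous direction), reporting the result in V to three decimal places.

+2.162 V

NO₃⁻/NO is the cathode (higher E°), Mn²⁺/Mn the anode: E°cell = +0.95 − (-1.22) = +2.17 V, n = 6.
Overall: 2 NO₃⁻(aq) + 8 H⁺(aq) + 3 Mn(s) → 2 NO(g) + 4 H₂O(l) + 3 Mn²⁺(aq)
Q = P(NO)^2·[Mn²⁺]^3 / ([NO₃⁻]^2·[H⁺]^8); log Q = 0.841.
E = E° − (0.0592/n) log Q = +2.17 − (0.0592/6)(0.841) = +2.162 V.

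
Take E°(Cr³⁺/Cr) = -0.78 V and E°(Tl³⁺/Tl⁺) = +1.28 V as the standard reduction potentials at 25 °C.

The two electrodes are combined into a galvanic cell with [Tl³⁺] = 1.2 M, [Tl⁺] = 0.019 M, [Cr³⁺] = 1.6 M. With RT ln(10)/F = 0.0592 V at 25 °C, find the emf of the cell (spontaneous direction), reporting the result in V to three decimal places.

Tl³⁺/Tl⁺ is the cathode (higher E°), Cr³⁺/Cr the anode: E°cell = +1.28 − (-0.78) = +2.06 V, n = 6.
Overall: 3 Tl³⁺(aq) + 2 Cr(s) → 3 Tl⁺(aq) + 2 Cr³⁺(aq)
Q = [Tl⁺]^3·[Cr³⁺]^2 / ([Tl³⁺]^3); log Q = -4.993.
E = E° − (0.0592/n) log Q = +2.06 − (0.0592/6)(-4.993) = +2.109 V.

+2.109 V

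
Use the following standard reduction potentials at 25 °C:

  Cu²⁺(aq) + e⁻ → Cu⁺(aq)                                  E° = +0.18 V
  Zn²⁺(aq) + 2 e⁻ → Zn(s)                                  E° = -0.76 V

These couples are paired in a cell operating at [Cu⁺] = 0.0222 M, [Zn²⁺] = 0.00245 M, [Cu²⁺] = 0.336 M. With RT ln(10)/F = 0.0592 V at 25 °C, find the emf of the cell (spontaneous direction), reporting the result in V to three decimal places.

+1.087 V

Cu²⁺/Cu⁺ is the cathode (higher E°), Zn²⁺/Zn the anode: E°cell = +0.18 − (-0.76) = +0.94 V, n = 2.
Overall: 2 Cu²⁺(aq) + Zn(s) → 2 Cu⁺(aq) + Zn²⁺(aq)
Q = [Cu⁺]^2·[Zn²⁺] / ([Cu²⁺]^2); log Q = -4.971.
E = E° − (0.0592/n) log Q = +0.94 − (0.0592/2)(-4.971) = +1.087 V.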